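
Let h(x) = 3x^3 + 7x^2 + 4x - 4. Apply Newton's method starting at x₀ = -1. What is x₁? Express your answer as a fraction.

-5

h'(x) = 9x^2 + 14x + 4.
h(-1) = -4, h'(-1) = -1, so x₁ = (-1) - (-4)/(-1) = -5.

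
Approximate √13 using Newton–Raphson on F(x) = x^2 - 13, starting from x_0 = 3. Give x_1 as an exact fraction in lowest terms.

F'(x) = 2x.
F(3) = -4, F'(3) = 6, so x_1 = 3 - (-4)/6 = 11/3.

11/3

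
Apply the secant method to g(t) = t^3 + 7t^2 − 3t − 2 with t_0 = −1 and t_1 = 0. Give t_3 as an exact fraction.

−162/365

g(−1) = 7, g(0) = −2. t_2 = 0 − (−2)·(0 − (−1))/((−2) − 7) = −2/9.
g(0) = −2, g(−2/9) = −728/729. t_3 = (−2/9) − (−728/729)·((−2/9) − 0)/((−728/729) − (−2)) = −162/365.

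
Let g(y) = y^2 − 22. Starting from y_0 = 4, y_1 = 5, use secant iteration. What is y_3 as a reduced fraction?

g(4) = −6, g(5) = 3. y_2 = 5 − 3·(5 − 4)/(3 − (−6)) = 14/3.
g(5) = 3, g(14/3) = −2/9. y_3 = (14/3) − (−2/9)·((14/3) − 5)/((−2/9) − 3) = 136/29.

136/29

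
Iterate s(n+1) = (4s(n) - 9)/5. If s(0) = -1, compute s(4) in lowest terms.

-3577/625

s(1) = (4·(-1) - 9)/5 = -13/5.
s(2) = (4·(-13/5) - 9)/5 = -97/25.
s(3) = (4·(-97/25) - 9)/5 = -613/125.
s(4) = (4·(-613/125) - 9)/5 = -3577/625.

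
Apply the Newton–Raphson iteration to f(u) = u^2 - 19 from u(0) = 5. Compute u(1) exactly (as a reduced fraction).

22/5

f'(u) = 2u.
f(5) = 6, f'(5) = 10, so u(1) = 5 - 6/10 = 22/5.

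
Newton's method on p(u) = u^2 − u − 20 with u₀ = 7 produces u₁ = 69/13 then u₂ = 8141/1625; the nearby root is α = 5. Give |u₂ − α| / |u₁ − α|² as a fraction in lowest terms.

u₁ − α = 69/13 − 5 = 4/13, so |u₁ − α| = 4/13.
u₂ − α = 8141/1625 − 5 = 16/1625, so |u₂ − α| = 16/1625.
|u₁ − α|² = 16/169.
Ratio = (16/1625) / (16/169) = 13/125.

13/125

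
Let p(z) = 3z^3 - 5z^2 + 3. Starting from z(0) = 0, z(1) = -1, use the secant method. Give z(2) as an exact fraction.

p(0) = 3, p(-1) = -5. z(2) = (-1) - (-5)·((-1) - 0)/((-5) - 3) = -3/8.

-3/8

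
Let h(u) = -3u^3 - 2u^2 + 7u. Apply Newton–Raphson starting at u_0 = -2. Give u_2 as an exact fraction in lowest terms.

-3200/1687

h'(u) = -9u^2 - 4u + 7.
h(-2) = 2, h'(-2) = -21, so u_1 = (-2) - 2/(-21) = -40/21.
h(-40/21) = 440/3087, h'(-40/21) = -2651/147, so u_2 = (-40/21) - (440/3087)/(-2651/147) = -3200/1687.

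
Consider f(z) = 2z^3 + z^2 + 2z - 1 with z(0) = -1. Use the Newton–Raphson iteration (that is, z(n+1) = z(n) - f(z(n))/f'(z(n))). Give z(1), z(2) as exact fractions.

z(1) = -1/3, z(2) = 13/27

f'(z) = 6z^2 + 2z + 2.
f(-1) = -4, f'(-1) = 6, so z(1) = (-1) - (-4)/6 = -1/3.
f(-1/3) = -44/27, f'(-1/3) = 2, so z(2) = (-1/3) - (-44/27)/2 = 13/27.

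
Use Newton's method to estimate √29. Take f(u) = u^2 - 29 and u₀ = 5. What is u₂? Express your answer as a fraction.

f'(u) = 2u.
f(5) = -4, f'(5) = 10, so u₁ = 5 - (-4)/10 = 27/5.
f(27/5) = 4/25, f'(27/5) = 54/5, so u₂ = (27/5) - (4/25)/(54/5) = 727/135.

727/135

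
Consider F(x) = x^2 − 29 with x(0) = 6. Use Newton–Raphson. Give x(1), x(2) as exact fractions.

x(1) = 65/12, x(2) = 8401/1560

F'(x) = 2x.
F(6) = 7, F'(6) = 12, so x(1) = 6 − 7/12 = 65/12.
F(65/12) = 49/144, F'(65/12) = 65/6, so x(2) = (65/12) − (49/144)/(65/6) = 8401/1560.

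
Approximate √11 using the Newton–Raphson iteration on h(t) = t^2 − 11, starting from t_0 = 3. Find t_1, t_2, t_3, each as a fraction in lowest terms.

h'(t) = 2t.
h(3) = −2, h'(3) = 6, so t_1 = 3 − (−2)/6 = 10/3.
h(10/3) = 1/9, h'(10/3) = 20/3, so t_2 = (10/3) − (1/9)/(20/3) = 199/60.
h(199/60) = 1/3600, h'(199/60) = 199/30, so t_3 = (199/60) − (1/3600)/(199/30) = 79201/23880.

t_1 = 10/3, t_2 = 199/60, t_3 = 79201/23880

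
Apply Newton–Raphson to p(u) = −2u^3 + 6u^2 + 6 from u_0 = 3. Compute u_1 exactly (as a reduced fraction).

p'(u) = −6u^2 + 12u.
p(3) = 6, p'(3) = −18, so u_1 = 3 − 6/(−18) = 10/3.

10/3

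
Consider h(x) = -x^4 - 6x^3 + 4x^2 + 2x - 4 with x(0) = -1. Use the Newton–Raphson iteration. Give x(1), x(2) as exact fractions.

h'(x) = -4x^3 - 18x^2 + 8x + 2.
h(-1) = 3, h'(-1) = -20, so x(1) = (-1) - 3/(-20) = -17/20.
h(-17/20) = 56439/160000, h'(-17/20) = -30697/2000, so x(2) = (-17/20) - (56439/160000)/(-30697/2000) = -2030957/2455760.

x(1) = -17/20, x(2) = -2030957/2455760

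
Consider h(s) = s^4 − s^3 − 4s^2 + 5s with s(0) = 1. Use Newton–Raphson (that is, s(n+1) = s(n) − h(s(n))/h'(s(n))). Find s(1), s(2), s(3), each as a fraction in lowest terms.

s(1) = 3/2, s(2) = 9/4, s(3) = 8667/4448

h'(s) = 4s^3 − 3s^2 − 8s + 5.
h(1) = 1, h'(1) = −2, so s(1) = 1 − 1/(−2) = 3/2.
h(3/2) = 3/16, h'(3/2) = −1/4, so s(2) = (3/2) − (3/16)/(−1/4) = 9/4.
h(9/4) = 1341/256, h'(9/4) = 139/8, so s(3) = (9/4) − (1341/256)/(139/8) = 8667/4448.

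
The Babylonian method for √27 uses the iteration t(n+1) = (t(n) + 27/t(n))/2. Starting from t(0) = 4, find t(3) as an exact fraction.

t(1) = (4 + 27/4)/2 = 43/8.
t(2) = (43/8 + 27/(43/8))/2 = 3577/688.
t(3) = (3577/688 + 27/(3577/688))/2 = 25575217/4921952.

25575217/4921952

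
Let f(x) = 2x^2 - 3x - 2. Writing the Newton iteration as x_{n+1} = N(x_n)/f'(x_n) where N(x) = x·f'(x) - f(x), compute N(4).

34

f'(x) = 4x - 3.
N(x) = x·f'(x) - f(x) = x·(4x - 3) - (2x^2 - 3x - 2) = 2x^2 + 2.
N(4) = 34.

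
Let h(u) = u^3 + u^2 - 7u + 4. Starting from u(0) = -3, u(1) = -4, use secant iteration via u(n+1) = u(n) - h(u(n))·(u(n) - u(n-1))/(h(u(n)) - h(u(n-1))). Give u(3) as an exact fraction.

h(-3) = 7, h(-4) = -16. u(2) = (-4) - (-16)·((-4) - (-3))/((-16) - 7) = -76/23.
h(-4) = -16, h(-76/23) = 23968/12167. u(3) = (-76/23) - (23968/12167)·((-76/23) - (-4))/((23968/12167) - (-16)) = -46196/13665.

-46196/13665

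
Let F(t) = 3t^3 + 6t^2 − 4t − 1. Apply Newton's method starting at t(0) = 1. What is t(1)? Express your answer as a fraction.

13/17

F'(t) = 9t^2 + 12t − 4.
F(1) = 4, F'(1) = 17, so t(1) = 1 − 4/17 = 13/17.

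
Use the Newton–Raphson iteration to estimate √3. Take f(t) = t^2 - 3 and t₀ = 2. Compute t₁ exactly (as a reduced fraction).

f'(t) = 2t.
f(2) = 1, f'(2) = 4, so t₁ = 2 - 1/4 = 7/4.

7/4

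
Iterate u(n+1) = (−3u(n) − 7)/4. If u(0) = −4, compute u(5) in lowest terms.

u(1) = (−3·(−4) − 7)/4 = 5/4.
u(2) = (−3·(5/4) − 7)/4 = −43/16.
u(3) = (−3·(−43/16) − 7)/4 = 17/64.
u(4) = (−3·(17/64) − 7)/4 = −499/256.
u(5) = (−3·(−499/256) − 7)/4 = −295/1024.

−295/1024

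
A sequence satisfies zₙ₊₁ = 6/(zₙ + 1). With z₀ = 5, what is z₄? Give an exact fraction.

12/5

z₁ = 6/(5 + 1) = 1.
z₂ = 6/(1 + 1) = 3.
z₃ = 6/(3 + 1) = 3/2.
z₄ = 6/(3/2 + 1) = 12/5.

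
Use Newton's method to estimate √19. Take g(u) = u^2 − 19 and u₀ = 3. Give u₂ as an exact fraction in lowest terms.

g'(u) = 2u.
g(3) = −10, g'(3) = 6, so u₁ = 3 − (−10)/6 = 14/3.
g(14/3) = 25/9, g'(14/3) = 28/3, so u₂ = (14/3) − (25/9)/(28/3) = 367/84.

367/84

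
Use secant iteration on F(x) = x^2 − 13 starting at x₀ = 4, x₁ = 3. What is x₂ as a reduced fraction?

25/7

F(4) = 3, F(3) = −4. x₂ = 3 − (−4)·(3 − 4)/((−4) − 3) = 25/7.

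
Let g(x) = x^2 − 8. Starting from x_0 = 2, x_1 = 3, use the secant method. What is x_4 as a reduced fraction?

577/204

g(2) = −4, g(3) = 1. x_2 = 3 − 1·(3 − 2)/(1 − (−4)) = 14/5.
g(3) = 1, g(14/5) = −4/25. x_3 = (14/5) − (−4/25)·((14/5) − 3)/((−4/25) − 1) = 82/29.
g(14/5) = −4/25, g(82/29) = −4/841. x_4 = (82/29) − (−4/841)·((82/29) − (14/5))/((−4/841) − (−4/25)) = 577/204.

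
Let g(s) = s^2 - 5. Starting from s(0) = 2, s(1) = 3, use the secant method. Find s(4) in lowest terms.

g(2) = -1, g(3) = 4. s(2) = 3 - 4·(3 - 2)/(4 - (-1)) = 11/5.
g(3) = 4, g(11/5) = -4/25. s(3) = (11/5) - (-4/25)·((11/5) - 3)/((-4/25) - 4) = 29/13.
g(11/5) = -4/25, g(29/13) = -4/169. s(4) = (29/13) - (-4/169)·((29/13) - (11/5))/((-4/169) - (-4/25)) = 161/72.

161/72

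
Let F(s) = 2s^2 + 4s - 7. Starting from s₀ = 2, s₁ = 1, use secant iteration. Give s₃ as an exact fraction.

F(2) = 9, F(1) = -1. s₂ = 1 - (-1)·(1 - 2)/((-1) - 9) = 11/10.
F(1) = -1, F(11/10) = -9/50. s₃ = (11/10) - (-9/50)·((11/10) - 1)/((-9/50) - (-1)) = 46/41.

46/41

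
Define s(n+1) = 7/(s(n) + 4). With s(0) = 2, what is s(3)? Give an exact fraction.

217/166

s(1) = 7/(2 + 4) = 7/6.
s(2) = 7/(7/6 + 4) = 42/31.
s(3) = 7/(42/31 + 4) = 217/166.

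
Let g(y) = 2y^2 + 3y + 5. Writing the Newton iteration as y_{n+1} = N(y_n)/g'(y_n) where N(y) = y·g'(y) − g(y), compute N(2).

g'(y) = 4y + 3.
N(y) = y·g'(y) − g(y) = y·(4y + 3) − (2y^2 + 3y + 5) = 2y^2 − 5.
N(2) = 3.

3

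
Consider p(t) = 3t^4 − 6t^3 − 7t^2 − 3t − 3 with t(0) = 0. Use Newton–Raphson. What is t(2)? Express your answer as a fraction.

p'(t) = 12t^3 − 18t^2 − 14t − 3.
p(0) = −3, p'(0) = −3, so t(1) = 0 − (−3)/(−3) = −1.
p(−1) = 2, p'(−1) = −19, so t(2) = (−1) − 2/(−19) = −17/19.

−17/19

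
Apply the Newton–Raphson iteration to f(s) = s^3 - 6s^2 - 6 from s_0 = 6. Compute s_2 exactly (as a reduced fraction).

26659/4329

f'(s) = 3s^2 - 12s.
f(6) = -6, f'(6) = 36, so s_1 = 6 - (-6)/36 = 37/6.
f(37/6) = 73/216, f'(37/6) = 481/12, so s_2 = (37/6) - (73/216)/(481/12) = 26659/4329.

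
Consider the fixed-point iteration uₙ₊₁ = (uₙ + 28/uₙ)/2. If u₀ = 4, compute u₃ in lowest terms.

108497/20504

u₁ = (4 + 28/4)/2 = 11/2.
u₂ = (11/2 + 28/(11/2))/2 = 233/44.
u₃ = (233/44 + 28/(233/44))/2 = 108497/20504.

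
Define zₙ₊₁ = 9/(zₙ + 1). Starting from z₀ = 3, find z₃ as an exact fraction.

z₁ = 9/(3 + 1) = 9/4.
z₂ = 9/(9/4 + 1) = 36/13.
z₃ = 9/(36/13 + 1) = 117/49.

117/49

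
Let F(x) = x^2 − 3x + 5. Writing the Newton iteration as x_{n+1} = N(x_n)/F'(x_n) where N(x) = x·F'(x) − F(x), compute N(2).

F'(x) = 2x − 3.
N(x) = x·F'(x) − F(x) = x·(2x − 3) − (x^2 − 3x + 5) = x^2 − 5.
N(2) = −1.

−1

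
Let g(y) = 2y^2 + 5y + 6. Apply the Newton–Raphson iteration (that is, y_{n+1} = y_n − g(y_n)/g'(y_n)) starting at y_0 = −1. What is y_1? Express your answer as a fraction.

−4

g'(y) = 4y + 5.
g(−1) = 3, g'(−1) = 1, so y_1 = (−1) − 3/1 = −4.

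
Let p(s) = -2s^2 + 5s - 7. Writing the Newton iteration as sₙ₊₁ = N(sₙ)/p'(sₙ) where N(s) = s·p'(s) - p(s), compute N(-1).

5

p'(s) = -4s + 5.
N(s) = s·p'(s) - p(s) = s·(-4s + 5) - (-2s^2 + 5s - 7) = -2s^2 + 7.
N(-1) = 5.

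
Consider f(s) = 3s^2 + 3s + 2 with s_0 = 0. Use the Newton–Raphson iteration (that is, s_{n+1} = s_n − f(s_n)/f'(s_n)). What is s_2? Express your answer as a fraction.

2/3

f'(s) = 6s + 3.
f(0) = 2, f'(0) = 3, so s_1 = 0 − 2/3 = −2/3.
f(−2/3) = 4/3, f'(−2/3) = −1, so s_2 = (−2/3) − (4/3)/(−1) = 2/3.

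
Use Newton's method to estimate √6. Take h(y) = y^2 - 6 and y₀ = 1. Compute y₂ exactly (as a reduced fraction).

h'(y) = 2y.
h(1) = -5, h'(1) = 2, so y₁ = 1 - (-5)/2 = 7/2.
h(7/2) = 25/4, h'(7/2) = 7, so y₂ = (7/2) - (25/4)/7 = 73/28.

73/28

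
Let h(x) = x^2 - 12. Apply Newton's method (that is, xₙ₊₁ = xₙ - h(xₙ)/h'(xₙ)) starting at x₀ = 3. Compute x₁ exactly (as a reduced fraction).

h'(x) = 2x.
h(3) = -3, h'(3) = 6, so x₁ = 3 - (-3)/6 = 7/2.

7/2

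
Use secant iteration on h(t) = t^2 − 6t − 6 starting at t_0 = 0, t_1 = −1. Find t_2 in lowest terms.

h(0) = −6, h(−1) = 1. t_2 = (−1) − 1·((−1) − 0)/(1 − (−6)) = −6/7.

−6/7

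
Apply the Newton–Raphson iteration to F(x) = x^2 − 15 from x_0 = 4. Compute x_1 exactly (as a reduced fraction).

F'(x) = 2x.
F(4) = 1, F'(4) = 8, so x_1 = 4 − 1/8 = 31/8.

31/8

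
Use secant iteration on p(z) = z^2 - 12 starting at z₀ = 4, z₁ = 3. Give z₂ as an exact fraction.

24/7

p(4) = 4, p(3) = -3. z₂ = 3 - (-3)·(3 - 4)/((-3) - 4) = 24/7.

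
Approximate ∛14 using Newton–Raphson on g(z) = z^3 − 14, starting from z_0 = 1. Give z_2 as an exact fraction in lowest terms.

4285/1152

g'(z) = 3z^2.
g(1) = −13, g'(1) = 3, so z_1 = 1 − (−13)/3 = 16/3.
g(16/3) = 3718/27, g'(16/3) = 256/3, so z_2 = (16/3) − (3718/27)/(256/3) = 4285/1152.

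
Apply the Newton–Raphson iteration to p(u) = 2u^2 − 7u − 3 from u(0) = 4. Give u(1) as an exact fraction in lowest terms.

p'(u) = 4u − 7.
p(4) = 1, p'(4) = 9, so u(1) = 4 − 1/9 = 35/9.

35/9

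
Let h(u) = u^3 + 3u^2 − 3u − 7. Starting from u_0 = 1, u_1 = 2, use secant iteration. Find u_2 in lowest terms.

h(1) = −6, h(2) = 7. u_2 = 2 − 7·(2 − 1)/(7 − (−6)) = 19/13.

19/13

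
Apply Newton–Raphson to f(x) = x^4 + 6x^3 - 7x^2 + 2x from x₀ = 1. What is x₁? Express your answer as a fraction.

4/5

f'(x) = 4x^3 + 18x^2 - 14x + 2.
f(1) = 2, f'(1) = 10, so x₁ = 1 - 2/10 = 4/5.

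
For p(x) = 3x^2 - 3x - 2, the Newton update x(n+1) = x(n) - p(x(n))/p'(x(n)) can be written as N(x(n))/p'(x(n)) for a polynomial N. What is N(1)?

5

p'(x) = 6x - 3.
N(x) = x·p'(x) - p(x) = x·(6x - 3) - (3x^2 - 3x - 2) = 3x^2 + 2.
N(1) = 5.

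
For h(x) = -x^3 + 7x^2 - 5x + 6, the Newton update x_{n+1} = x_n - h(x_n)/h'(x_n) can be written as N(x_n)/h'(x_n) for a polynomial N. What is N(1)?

-1

h'(x) = -3x^2 + 14x - 5.
N(x) = x·h'(x) - h(x) = x·(-3x^2 + 14x - 5) - (-x^3 + 7x^2 - 5x + 6) = -2x^3 + 7x^2 - 6.
N(1) = -1.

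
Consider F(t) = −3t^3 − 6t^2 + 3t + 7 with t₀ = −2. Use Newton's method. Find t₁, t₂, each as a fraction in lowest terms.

F'(t) = −9t^2 − 12t + 3.
F(−2) = 1, F'(−2) = −9, so t₁ = (−2) − 1/(−9) = −17/9.
F(−17/9) = 35/243, F'(−17/9) = −58/9, so t₂ = (−17/9) − (35/243)/(−58/9) = −2923/1566.

t₁ = −17/9, t₂ = −2923/1566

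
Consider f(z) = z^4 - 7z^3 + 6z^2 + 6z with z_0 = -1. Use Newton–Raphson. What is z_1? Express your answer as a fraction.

f'(z) = 4z^3 - 21z^2 + 12z + 6.
f(-1) = 8, f'(-1) = -31, so z_1 = (-1) - 8/(-31) = -23/31.

-23/31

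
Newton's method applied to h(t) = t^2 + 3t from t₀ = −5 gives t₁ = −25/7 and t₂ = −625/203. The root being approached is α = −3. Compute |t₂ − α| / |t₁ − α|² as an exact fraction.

t₁ − α = −25/7 − (−3) = −25/7 + 3 = −4/7, so |t₁ − α| = 4/7.
t₂ − α = −625/203 − (−3) = −625/203 + 3 = −16/203, so |t₂ − α| = 16/203.
|t₁ − α|² = 16/49.
Ratio = (16/203) / (16/49) = 7/29.

7/29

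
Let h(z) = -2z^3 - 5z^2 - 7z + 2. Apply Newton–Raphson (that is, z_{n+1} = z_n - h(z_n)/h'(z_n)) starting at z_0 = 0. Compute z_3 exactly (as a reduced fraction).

h'(z) = -6z^2 - 10z - 7.
h(0) = 2, h'(0) = -7, so z_1 = 0 - 2/(-7) = 2/7.
h(2/7) = -156/343, h'(2/7) = -507/49, so z_2 = (2/7) - (-156/343)/(-507/49) = 22/91.
h(22/91) = -9648/753571, h'(22/91) = -80891/8281, so z_3 = (22/91) - (-9648/753571)/(-80891/8281) = 1769954/7361081.

1769954/7361081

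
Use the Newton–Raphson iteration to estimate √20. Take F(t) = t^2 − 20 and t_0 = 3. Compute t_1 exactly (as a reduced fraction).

29/6

F'(t) = 2t.
F(3) = −11, F'(3) = 6, so t_1 = 3 − (−11)/6 = 29/6.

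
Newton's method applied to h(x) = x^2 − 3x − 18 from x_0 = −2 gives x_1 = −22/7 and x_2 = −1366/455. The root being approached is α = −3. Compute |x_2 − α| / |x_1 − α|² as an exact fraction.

x_1 − α = −22/7 − (−3) = −22/7 + 3 = −1/7, so |x_1 − α| = 1/7.
x_2 − α = −1366/455 − (−3) = −1366/455 + 3 = −1/455, so |x_2 − α| = 1/455.
|x_1 − α|² = 1/49.
Ratio = (1/455) / (1/49) = 7/65.

7/65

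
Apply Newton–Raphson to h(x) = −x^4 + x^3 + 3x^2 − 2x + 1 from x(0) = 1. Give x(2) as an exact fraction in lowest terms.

−17/5

h'(x) = −4x^3 + 3x^2 + 6x − 2.
h(1) = 2, h'(1) = 3, so x(1) = 1 − 2/3 = 1/3.
h(1/3) = 56/81, h'(1/3) = 5/27, so x(2) = (1/3) − (56/81)/(5/27) = −17/5.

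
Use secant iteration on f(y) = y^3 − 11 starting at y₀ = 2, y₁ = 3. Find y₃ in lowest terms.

f(2) = −3, f(3) = 16. y₂ = 3 − 16·(3 − 2)/(16 − (−3)) = 41/19.
f(3) = 16, f(41/19) = −6528/6859. y₃ = (41/19) − (−6528/6859)·((41/19) − 3)/((−6528/6859) − 16) = 16025/7267.

16025/7267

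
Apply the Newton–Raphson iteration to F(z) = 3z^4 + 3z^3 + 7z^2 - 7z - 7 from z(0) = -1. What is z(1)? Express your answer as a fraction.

F'(z) = 12z^3 + 9z^2 + 14z - 7.
F(-1) = 7, F'(-1) = -24, so z(1) = (-1) - 7/(-24) = -17/24.

-17/24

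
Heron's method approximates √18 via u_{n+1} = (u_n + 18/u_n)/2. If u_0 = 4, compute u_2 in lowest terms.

577/136

u_1 = (4 + 18/4)/2 = 17/4.
u_2 = (17/4 + 18/(17/4))/2 = 577/136.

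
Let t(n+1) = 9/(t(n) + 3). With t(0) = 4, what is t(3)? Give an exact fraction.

t(1) = 9/(4 + 3) = 9/7.
t(2) = 9/(9/7 + 3) = 21/10.
t(3) = 9/(21/10 + 3) = 30/17.

30/17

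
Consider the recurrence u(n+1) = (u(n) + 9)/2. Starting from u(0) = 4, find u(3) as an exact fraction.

u(1) = (4 + 9)/2 = 13/2.
u(2) = ((13/2) + 9)/2 = 31/4.
u(3) = ((31/4) + 9)/2 = 67/8.

67/8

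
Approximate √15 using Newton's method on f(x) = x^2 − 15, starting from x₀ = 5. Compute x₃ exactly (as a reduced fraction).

1921/496

f'(x) = 2x.
f(5) = 10, f'(5) = 10, so x₁ = 5 − 10/10 = 4.
f(4) = 1, f'(4) = 8, so x₂ = 4 − 1/8 = 31/8.
f(31/8) = 1/64, f'(31/8) = 31/4, so x₃ = (31/8) − (1/64)/(31/4) = 1921/496.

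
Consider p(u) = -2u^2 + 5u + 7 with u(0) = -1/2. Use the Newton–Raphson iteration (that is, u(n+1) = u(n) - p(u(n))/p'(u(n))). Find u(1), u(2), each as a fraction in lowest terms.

p'(u) = -4u + 5.
p(-1/2) = 4, p'(-1/2) = 7, so u(1) = (-1/2) - 4/7 = -15/14.
p(-15/14) = -32/49, p'(-15/14) = 65/7, so u(2) = (-15/14) - (-32/49)/(65/7) = -911/910.

u(1) = -15/14, u(2) = -911/910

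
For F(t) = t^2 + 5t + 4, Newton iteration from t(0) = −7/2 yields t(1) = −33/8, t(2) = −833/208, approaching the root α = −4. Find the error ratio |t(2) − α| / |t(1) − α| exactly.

1/26

t(1) − α = −33/8 − (−4) = −33/8 + 4 = −1/8, so |t(1) − α| = 1/8.
t(2) − α = −833/208 − (−4) = −833/208 + 4 = −1/208, so |t(2) − α| = 1/208.
Ratio = (1/208) / (1/8) = 1/26.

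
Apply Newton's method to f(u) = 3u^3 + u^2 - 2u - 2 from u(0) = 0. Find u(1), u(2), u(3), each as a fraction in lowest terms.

f'(u) = 9u^2 + 2u - 2.
f(0) = -2, f'(0) = -2, so u(1) = 0 - (-2)/(-2) = -1.
f(-1) = -2, f'(-1) = 5, so u(2) = (-1) - (-2)/5 = -3/5.
f(-3/5) = -136/125, f'(-3/5) = 1/25, so u(3) = (-3/5) - (-136/125)/(1/25) = 133/5.

u(1) = -1, u(2) = -3/5, u(3) = 133/5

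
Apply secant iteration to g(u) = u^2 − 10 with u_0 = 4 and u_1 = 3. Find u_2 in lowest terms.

22/7

g(4) = 6, g(3) = −1. u_2 = 3 − (−1)·(3 − 4)/((−1) − 6) = 22/7.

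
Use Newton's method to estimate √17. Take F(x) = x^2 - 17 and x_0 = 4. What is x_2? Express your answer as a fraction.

F'(x) = 2x.
F(4) = -1, F'(4) = 8, so x_1 = 4 - (-1)/8 = 33/8.
F(33/8) = 1/64, F'(33/8) = 33/4, so x_2 = (33/8) - (1/64)/(33/4) = 2177/528.

2177/528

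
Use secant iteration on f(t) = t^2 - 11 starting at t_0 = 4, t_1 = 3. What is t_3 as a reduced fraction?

f(4) = 5, f(3) = -2. t_2 = 3 - (-2)·(3 - 4)/((-2) - 5) = 23/7.
f(3) = -2, f(23/7) = -10/49. t_3 = (23/7) - (-10/49)·((23/7) - 3)/((-10/49) - (-2)) = 73/22.

73/22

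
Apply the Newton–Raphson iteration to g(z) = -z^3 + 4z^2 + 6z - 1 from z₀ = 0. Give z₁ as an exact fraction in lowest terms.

1/6

g'(z) = -3z^2 + 8z + 6.
g(0) = -1, g'(0) = 6, so z₁ = 0 - (-1)/6 = 1/6.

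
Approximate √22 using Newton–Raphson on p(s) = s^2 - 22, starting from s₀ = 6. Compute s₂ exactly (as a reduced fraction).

p'(s) = 2s.
p(6) = 14, p'(6) = 12, so s₁ = 6 - 14/12 = 29/6.
p(29/6) = 49/36, p'(29/6) = 29/3, so s₂ = (29/6) - (49/36)/(29/3) = 1633/348.

1633/348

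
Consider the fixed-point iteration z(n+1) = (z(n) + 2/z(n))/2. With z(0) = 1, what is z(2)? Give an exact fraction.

17/12

z(1) = (1 + 2/1)/2 = 3/2.
z(2) = (3/2 + 2/(3/2))/2 = 17/12.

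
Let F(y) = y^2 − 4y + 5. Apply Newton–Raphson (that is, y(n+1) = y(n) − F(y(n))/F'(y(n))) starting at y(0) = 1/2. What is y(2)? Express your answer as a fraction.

359/120

F'(y) = 2y − 4.
F(1/2) = 13/4, F'(1/2) = −3, so y(1) = (1/2) − (13/4)/(−3) = 19/12.
F(19/12) = 169/144, F'(19/12) = −5/6, so y(2) = (19/12) − (169/144)/(−5/6) = 359/120.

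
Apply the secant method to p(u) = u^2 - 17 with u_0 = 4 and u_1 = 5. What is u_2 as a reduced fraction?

p(4) = -1, p(5) = 8. u_2 = 5 - 8·(5 - 4)/(8 - (-1)) = 37/9.

37/9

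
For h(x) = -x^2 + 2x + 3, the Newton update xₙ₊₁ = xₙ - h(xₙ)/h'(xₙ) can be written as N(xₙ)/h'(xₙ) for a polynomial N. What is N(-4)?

h'(x) = -2x + 2.
N(x) = x·h'(x) - h(x) = x·(-2x + 2) - (-x^2 + 2x + 3) = -x^2 - 3.
N(-4) = -19.

-19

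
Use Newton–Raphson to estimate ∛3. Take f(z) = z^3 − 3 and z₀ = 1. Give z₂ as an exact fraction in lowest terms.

f'(z) = 3z^2.
f(1) = −2, f'(1) = 3, so z₁ = 1 − (−2)/3 = 5/3.
f(5/3) = 44/27, f'(5/3) = 25/3, so z₂ = (5/3) − (44/27)/(25/3) = 331/225.

331/225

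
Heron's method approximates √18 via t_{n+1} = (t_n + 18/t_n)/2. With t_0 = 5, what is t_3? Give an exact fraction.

26628001/6276280

t_1 = (5 + 18/5)/2 = 43/10.
t_2 = (43/10 + 18/(43/10))/2 = 3649/860.
t_3 = (3649/860 + 18/(3649/860))/2 = 26628001/6276280.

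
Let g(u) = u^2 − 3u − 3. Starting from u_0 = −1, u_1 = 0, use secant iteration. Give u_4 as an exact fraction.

−72/91

g(−1) = 1, g(0) = −3. u_2 = 0 − (−3)·(0 − (−1))/((−3) − 1) = −3/4.
g(0) = −3, g(−3/4) = −3/16. u_3 = (−3/4) − (−3/16)·((−3/4) − 0)/((−3/16) − (−3)) = −4/5.
g(−3/4) = −3/16, g(−4/5) = 1/25. u_4 = (−4/5) − (1/25)·((−4/5) − (−3/4))/((1/25) − (−3/16)) = −72/91.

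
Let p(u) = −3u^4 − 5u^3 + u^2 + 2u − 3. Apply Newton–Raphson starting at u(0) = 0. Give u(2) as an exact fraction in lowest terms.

1185/1108

p'(u) = −12u^3 − 15u^2 + 2u + 2.
p(0) = −3, p'(0) = 2, so u(1) = 0 − (−3)/2 = 3/2.
p(3/2) = −477/16, p'(3/2) = −277/4, so u(2) = (3/2) − (−477/16)/(−277/4) = 1185/1108.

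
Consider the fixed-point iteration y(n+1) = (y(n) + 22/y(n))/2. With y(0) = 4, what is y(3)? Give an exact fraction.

y(1) = (4 + 22/4)/2 = 19/4.
y(2) = (19/4 + 22/(19/4))/2 = 713/152.
y(3) = (713/152 + 22/(713/152))/2 = 1016657/216752.

1016657/216752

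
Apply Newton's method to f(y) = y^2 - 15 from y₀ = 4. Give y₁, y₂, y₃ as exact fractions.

y₁ = 31/8, y₂ = 1921/496, y₃ = 7380481/1905632

f'(y) = 2y.
f(4) = 1, f'(4) = 8, so y₁ = 4 - 1/8 = 31/8.
f(31/8) = 1/64, f'(31/8) = 31/4, so y₂ = (31/8) - (1/64)/(31/4) = 1921/496.
f(1921/496) = 1/246016, f'(1921/496) = 1921/248, so y₃ = (1921/496) - (1/246016)/(1921/248) = 7380481/1905632.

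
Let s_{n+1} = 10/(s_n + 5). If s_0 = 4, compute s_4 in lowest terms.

146/95

s_1 = 10/(4 + 5) = 10/9.
s_2 = 10/(10/9 + 5) = 18/11.
s_3 = 10/(18/11 + 5) = 110/73.
s_4 = 10/(110/73 + 5) = 146/95.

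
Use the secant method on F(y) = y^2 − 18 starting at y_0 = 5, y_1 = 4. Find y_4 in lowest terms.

11960/2819

F(5) = 7, F(4) = −2. y_2 = 4 − (−2)·(4 − 5)/((−2) − 7) = 38/9.
F(4) = −2, F(38/9) = −14/81. y_3 = (38/9) − (−14/81)·((38/9) − 4)/((−14/81) − (−2)) = 157/37.
F(38/9) = −14/81, F(157/37) = 7/1369. y_4 = (157/37) − (7/1369)·((157/37) − (38/9))/((7/1369) − (−14/81)) = 11960/2819.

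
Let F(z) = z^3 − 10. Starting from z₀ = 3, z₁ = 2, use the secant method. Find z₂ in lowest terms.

40/19

F(3) = 17, F(2) = −2. z₂ = 2 − (−2)·(2 − 3)/((−2) − 17) = 40/19.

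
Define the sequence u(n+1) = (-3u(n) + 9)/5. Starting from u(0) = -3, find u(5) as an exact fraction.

u(1) = (-3·(-3) + 9)/5 = 18/5.
u(2) = (-3·(18/5) + 9)/5 = -9/25.
u(3) = (-3·(-9/25) + 9)/5 = 252/125.
u(4) = (-3·(252/125) + 9)/5 = 369/625.
u(5) = (-3·(369/625) + 9)/5 = 4518/3125.

4518/3125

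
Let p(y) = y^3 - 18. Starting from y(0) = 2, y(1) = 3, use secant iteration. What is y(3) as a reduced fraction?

p(2) = -10, p(3) = 9. y(2) = 3 - 9·(3 - 2)/(9 - (-10)) = 48/19.
p(3) = 9, p(48/19) = -12870/6859. y(3) = (48/19) - (-12870/6859)·((48/19) - 3)/((-12870/6859) - 9) = 2402/921.

2402/921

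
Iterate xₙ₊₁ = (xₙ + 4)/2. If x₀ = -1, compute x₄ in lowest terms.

x₁ = ((-1) + 4)/2 = 3/2.
x₂ = ((3/2) + 4)/2 = 11/4.
x₃ = ((11/4) + 4)/2 = 27/8.
x₄ = ((27/8) + 4)/2 = 59/16.

59/16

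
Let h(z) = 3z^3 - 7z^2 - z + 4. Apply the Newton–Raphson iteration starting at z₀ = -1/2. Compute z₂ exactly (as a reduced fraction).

-45040/62359

h'(z) = 9z^2 - 14z - 1.
h(-1/2) = 19/8, h'(-1/2) = 33/4, so z₁ = (-1/2) - (19/8)/(33/4) = -26/33.
h(-26/33) = -12274/11979, h'(-26/33) = 5669/363, so z₂ = (-26/33) - (-12274/11979)/(5669/363) = -45040/62359.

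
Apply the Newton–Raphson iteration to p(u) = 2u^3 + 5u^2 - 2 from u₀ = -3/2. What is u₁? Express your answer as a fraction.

p'(u) = 6u^2 + 10u.
p(-3/2) = 5/2, p'(-3/2) = -3/2, so u₁ = (-3/2) - (5/2)/(-3/2) = 1/6.

1/6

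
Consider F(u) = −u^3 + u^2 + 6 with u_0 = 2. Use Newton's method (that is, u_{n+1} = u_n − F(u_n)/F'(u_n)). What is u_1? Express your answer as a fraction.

F'(u) = −3u^2 + 2u.
F(2) = 2, F'(2) = −8, so u_1 = 2 − 2/(−8) = 9/4.

9/4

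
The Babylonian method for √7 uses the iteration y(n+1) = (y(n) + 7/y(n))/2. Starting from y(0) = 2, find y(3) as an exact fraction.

108497/41008

y(1) = (2 + 7/2)/2 = 11/4.
y(2) = (11/4 + 7/(11/4))/2 = 233/88.
y(3) = (233/88 + 7/(233/88))/2 = 108497/41008.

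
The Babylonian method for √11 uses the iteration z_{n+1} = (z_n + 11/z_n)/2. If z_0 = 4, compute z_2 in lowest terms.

1433/432

z_1 = (4 + 11/4)/2 = 27/8.
z_2 = (27/8 + 11/(27/8))/2 = 1433/432.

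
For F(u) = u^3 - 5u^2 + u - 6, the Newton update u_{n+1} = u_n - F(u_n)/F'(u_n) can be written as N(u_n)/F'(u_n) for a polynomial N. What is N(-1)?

F'(u) = 3u^2 - 10u + 1.
N(u) = u·F'(u) - F(u) = u·(3u^2 - 10u + 1) - (u^3 - 5u^2 + u - 6) = 2u^3 - 5u^2 + 6.
N(-1) = -1.

-1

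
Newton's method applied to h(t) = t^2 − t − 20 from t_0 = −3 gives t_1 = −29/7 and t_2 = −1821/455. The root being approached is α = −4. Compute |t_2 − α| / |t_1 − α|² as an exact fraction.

t_1 − α = −29/7 − (−4) = −29/7 + 4 = −1/7, so |t_1 − α| = 1/7.
t_2 − α = −1821/455 − (−4) = −1821/455 + 4 = −1/455, so |t_2 − α| = 1/455.
|t_1 − α|² = 1/49.
Ratio = (1/455) / (1/49) = 7/65.

7/65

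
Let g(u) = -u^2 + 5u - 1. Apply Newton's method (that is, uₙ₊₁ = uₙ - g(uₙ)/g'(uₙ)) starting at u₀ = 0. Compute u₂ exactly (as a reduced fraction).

24/115

g'(u) = -2u + 5.
g(0) = -1, g'(0) = 5, so u₁ = 0 - (-1)/5 = 1/5.
g(1/5) = -1/25, g'(1/5) = 23/5, so u₂ = (1/5) - (-1/25)/(23/5) = 24/115.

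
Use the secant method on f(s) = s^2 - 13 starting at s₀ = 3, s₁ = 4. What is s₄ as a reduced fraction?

4799/1331

f(3) = -4, f(4) = 3. s₂ = 4 - 3·(4 - 3)/(3 - (-4)) = 25/7.
f(4) = 3, f(25/7) = -12/49. s₃ = (25/7) - (-12/49)·((25/7) - 4)/((-12/49) - 3) = 191/53.
f(25/7) = -12/49, f(191/53) = -36/2809. s₄ = (191/53) - (-36/2809)·((191/53) - (25/7))/((-36/2809) - (-12/49)) = 4799/1331.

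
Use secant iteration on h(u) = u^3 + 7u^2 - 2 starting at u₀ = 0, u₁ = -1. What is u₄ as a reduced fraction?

-136763/238895

h(0) = -2, h(-1) = 4. u₂ = (-1) - 4·((-1) - 0)/(4 - (-2)) = -1/3.
h(-1) = 4, h(-1/3) = -34/27. u₃ = (-1/3) - (-34/27)·((-1/3) - (-1))/((-34/27) - 4) = -35/71.
h(-1/3) = -34/27, h(-35/71) = -149872/357911. u₄ = (-35/71) - (-149872/357911)·((-35/71) - (-1/3))/((-149872/357911) - (-34/27)) = -136763/238895.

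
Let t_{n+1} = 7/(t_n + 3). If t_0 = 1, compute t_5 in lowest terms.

t_1 = 7/(1 + 3) = 7/4.
t_2 = 7/(7/4 + 3) = 28/19.
t_3 = 7/(28/19 + 3) = 133/85.
t_4 = 7/(133/85 + 3) = 595/388.
t_5 = 7/(595/388 + 3) = 2716/1759.

2716/1759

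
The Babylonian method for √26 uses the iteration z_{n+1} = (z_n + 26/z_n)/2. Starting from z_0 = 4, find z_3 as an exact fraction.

1468273/287952

z_1 = (4 + 26/4)/2 = 21/4.
z_2 = (21/4 + 26/(21/4))/2 = 857/168.
z_3 = (857/168 + 26/(857/168))/2 = 1468273/287952.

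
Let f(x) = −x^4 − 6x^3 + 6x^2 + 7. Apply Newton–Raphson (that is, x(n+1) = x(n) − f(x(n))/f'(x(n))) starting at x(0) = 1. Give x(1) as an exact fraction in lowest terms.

8/5

f'(x) = −4x^3 − 18x^2 + 12x.
f(1) = 6, f'(1) = −10, so x(1) = 1 − 6/(−10) = 8/5.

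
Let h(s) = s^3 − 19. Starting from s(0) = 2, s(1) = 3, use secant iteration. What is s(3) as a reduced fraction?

22441/8443

h(2) = −11, h(3) = 8. s(2) = 3 − 8·(3 − 2)/(8 − (−11)) = 49/19.
h(3) = 8, h(49/19) = −12672/6859. s(3) = (49/19) − (−12672/6859)·((49/19) − 3)/((−12672/6859) − 8) = 22441/8443.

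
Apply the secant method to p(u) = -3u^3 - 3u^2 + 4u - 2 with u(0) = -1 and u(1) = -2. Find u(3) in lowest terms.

p(-1) = -6, p(-2) = 2. u(2) = (-2) - 2·((-2) - (-1))/(2 - (-6)) = -7/4.
p(-2) = 2, p(-7/4) = -135/64. u(3) = (-7/4) - (-135/64)·((-7/4) - (-2))/((-135/64) - 2) = -494/263.

-494/263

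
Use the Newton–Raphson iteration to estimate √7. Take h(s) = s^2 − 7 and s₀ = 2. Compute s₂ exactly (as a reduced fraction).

233/88

h'(s) = 2s.
h(2) = −3, h'(2) = 4, so s₁ = 2 − (−3)/4 = 11/4.
h(11/4) = 9/16, h'(11/4) = 11/2, so s₂ = (11/4) − (9/16)/(11/2) = 233/88.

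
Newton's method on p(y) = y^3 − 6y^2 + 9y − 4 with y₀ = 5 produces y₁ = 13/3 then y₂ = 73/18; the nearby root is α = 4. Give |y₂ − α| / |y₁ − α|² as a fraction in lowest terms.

y₁ − α = 13/3 − 4 = 1/3, so |y₁ − α| = 1/3.
y₂ − α = 73/18 − 4 = 1/18, so |y₂ − α| = 1/18.
|y₁ − α|² = 1/9.
Ratio = (1/18) / (1/9) = 1/2.

1/2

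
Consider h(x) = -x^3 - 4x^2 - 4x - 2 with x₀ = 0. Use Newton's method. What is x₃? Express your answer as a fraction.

h'(x) = -3x^2 - 8x - 4.
h(0) = -2, h'(0) = -4, so x₁ = 0 - (-2)/(-4) = -1/2.
h(-1/2) = -7/8, h'(-1/2) = -3/4, so x₂ = (-1/2) - (-7/8)/(-3/4) = -5/3.
h(-5/3) = -49/27, h'(-5/3) = 1, so x₃ = (-5/3) - (-49/27)/1 = 4/27.

4/27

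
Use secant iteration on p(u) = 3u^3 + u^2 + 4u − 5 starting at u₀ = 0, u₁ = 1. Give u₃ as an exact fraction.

185/249

p(0) = −5, p(1) = 3. u₂ = 1 − 3·(1 − 0)/(3 − (−5)) = 5/8.
p(1) = 3, p(5/8) = −705/512. u₃ = (5/8) − (−705/512)·((5/8) − 1)/((−705/512) − 3) = 185/249.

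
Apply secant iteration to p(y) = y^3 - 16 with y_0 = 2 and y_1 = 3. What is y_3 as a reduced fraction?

p(2) = -8, p(3) = 11. y_2 = 3 - 11·(3 - 2)/(11 - (-8)) = 46/19.
p(3) = 11, p(46/19) = -12408/6859. y_3 = (46/19) - (-12408/6859)·((46/19) - 3)/((-12408/6859) - 11) = 19990/7987.

19990/7987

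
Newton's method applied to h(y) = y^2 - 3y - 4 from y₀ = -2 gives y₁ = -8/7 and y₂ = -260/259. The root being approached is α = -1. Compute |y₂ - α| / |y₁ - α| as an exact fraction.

1/37

y₁ - α = -8/7 - (-1) = -8/7 + 1 = -1/7, so |y₁ - α| = 1/7.
y₂ - α = -260/259 - (-1) = -260/259 + 1 = -1/259, so |y₂ - α| = 1/259.
Ratio = (1/259) / (1/7) = 1/37.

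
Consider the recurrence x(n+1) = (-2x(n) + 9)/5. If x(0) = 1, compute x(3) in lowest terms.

x(1) = (-2·1 + 9)/5 = 7/5.
x(2) = (-2·(7/5) + 9)/5 = 31/25.
x(3) = (-2·(31/25) + 9)/5 = 163/125.

163/125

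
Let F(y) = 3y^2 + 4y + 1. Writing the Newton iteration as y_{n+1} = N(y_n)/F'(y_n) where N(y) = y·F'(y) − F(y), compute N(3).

26

F'(y) = 6y + 4.
N(y) = y·F'(y) − F(y) = y·(6y + 4) − (3y^2 + 4y + 1) = 3y^2 − 1.
N(3) = 26.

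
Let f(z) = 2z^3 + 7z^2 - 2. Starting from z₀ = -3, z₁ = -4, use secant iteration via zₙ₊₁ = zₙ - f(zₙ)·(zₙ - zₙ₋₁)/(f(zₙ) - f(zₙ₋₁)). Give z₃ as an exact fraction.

f(-3) = 7, f(-4) = -18. z₂ = (-4) - (-18)·((-4) - (-3))/((-18) - 7) = -82/25.
f(-4) = -18, f(-82/25) = 42714/15625. z₃ = (-82/25) - (42714/15625)·((-82/25) - (-4))/((42714/15625) - (-18)) = -30371/8999.

-30371/8999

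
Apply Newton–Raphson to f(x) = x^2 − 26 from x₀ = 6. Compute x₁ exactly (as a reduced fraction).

f'(x) = 2x.
f(6) = 10, f'(6) = 12, so x₁ = 6 − 10/12 = 31/6.

31/6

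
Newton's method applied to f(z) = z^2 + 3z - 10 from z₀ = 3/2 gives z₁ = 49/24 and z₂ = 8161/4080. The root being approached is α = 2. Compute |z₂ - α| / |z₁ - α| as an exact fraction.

z₁ - α = 49/24 - 2 = 1/24, so |z₁ - α| = 1/24.
z₂ - α = 8161/4080 - 2 = 1/4080, so |z₂ - α| = 1/4080.
Ratio = (1/4080) / (1/24) = 1/170.

1/170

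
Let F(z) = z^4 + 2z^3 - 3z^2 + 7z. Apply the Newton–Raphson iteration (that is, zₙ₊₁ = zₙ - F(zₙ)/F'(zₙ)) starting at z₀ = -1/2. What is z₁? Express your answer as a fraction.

F'(z) = 4z^3 + 6z^2 - 6z + 7.
F(-1/2) = -71/16, F'(-1/2) = 11, so z₁ = (-1/2) - (-71/16)/11 = -17/176.

-17/176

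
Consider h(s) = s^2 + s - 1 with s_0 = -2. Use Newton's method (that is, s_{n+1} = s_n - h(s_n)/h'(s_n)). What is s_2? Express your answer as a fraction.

-34/21

h'(s) = 2s + 1.
h(-2) = 1, h'(-2) = -3, so s_1 = (-2) - 1/(-3) = -5/3.
h(-5/3) = 1/9, h'(-5/3) = -7/3, so s_2 = (-5/3) - (1/9)/(-7/3) = -34/21.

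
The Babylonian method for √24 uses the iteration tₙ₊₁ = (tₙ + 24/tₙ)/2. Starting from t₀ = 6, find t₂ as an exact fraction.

49/10

t₁ = (6 + 24/6)/2 = 5.
t₂ = (5 + 24/5)/2 = 49/10.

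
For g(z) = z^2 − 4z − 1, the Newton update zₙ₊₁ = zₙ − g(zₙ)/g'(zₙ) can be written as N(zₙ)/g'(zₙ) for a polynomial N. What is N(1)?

g'(z) = 2z − 4.
N(z) = z·g'(z) − g(z) = z·(2z − 4) − (z^2 − 4z − 1) = z^2 + 1.
N(1) = 2.

2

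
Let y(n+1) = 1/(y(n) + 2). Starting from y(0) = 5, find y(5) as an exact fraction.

y(1) = 1/(5 + 2) = 1/7.
y(2) = 1/(1/7 + 2) = 7/15.
y(3) = 1/(7/15 + 2) = 15/37.
y(4) = 1/(15/37 + 2) = 37/89.
y(5) = 1/(37/89 + 2) = 89/215.

89/215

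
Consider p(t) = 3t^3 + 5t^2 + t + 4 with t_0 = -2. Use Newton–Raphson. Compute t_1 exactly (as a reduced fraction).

p'(t) = 9t^2 + 10t + 1.
p(-2) = -2, p'(-2) = 17, so t_1 = (-2) - (-2)/17 = -32/17.

-32/17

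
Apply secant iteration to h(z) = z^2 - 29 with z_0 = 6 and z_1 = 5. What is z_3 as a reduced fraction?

h(6) = 7, h(5) = -4. z_2 = 5 - (-4)·(5 - 6)/((-4) - 7) = 59/11.
h(5) = -4, h(59/11) = -28/121. z_3 = (59/11) - (-28/121)·((59/11) - 5)/((-28/121) - (-4)) = 307/57.

307/57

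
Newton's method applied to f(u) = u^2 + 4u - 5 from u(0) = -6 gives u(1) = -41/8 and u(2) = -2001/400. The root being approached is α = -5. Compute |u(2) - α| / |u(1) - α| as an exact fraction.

1/50

u(1) - α = -41/8 - (-5) = -41/8 + 5 = -1/8, so |u(1) - α| = 1/8.
u(2) - α = -2001/400 - (-5) = -2001/400 + 5 = -1/400, so |u(2) - α| = 1/400.
Ratio = (1/400) / (1/8) = 1/50.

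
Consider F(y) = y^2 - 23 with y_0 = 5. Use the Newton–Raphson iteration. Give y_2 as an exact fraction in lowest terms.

F'(y) = 2y.
F(5) = 2, F'(5) = 10, so y_1 = 5 - 2/10 = 24/5.
F(24/5) = 1/25, F'(24/5) = 48/5, so y_2 = (24/5) - (1/25)/(48/5) = 1151/240.

1151/240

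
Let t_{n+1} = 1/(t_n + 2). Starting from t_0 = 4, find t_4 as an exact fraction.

t_1 = 1/(4 + 2) = 1/6.
t_2 = 1/(1/6 + 2) = 6/13.
t_3 = 1/(6/13 + 2) = 13/32.
t_4 = 1/(13/32 + 2) = 32/77.

32/77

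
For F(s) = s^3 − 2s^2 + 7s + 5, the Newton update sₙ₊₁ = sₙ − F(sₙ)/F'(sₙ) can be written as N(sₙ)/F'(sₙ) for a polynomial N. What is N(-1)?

−9

F'(s) = 3s^2 − 4s + 7.
N(s) = s·F'(s) − F(s) = s·(3s^2 − 4s + 7) − (s^3 − 2s^2 + 7s + 5) = 2s^3 − 2s^2 − 5.
N(-1) = −9.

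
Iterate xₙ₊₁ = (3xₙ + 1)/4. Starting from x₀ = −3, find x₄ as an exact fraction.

−17/64

x₁ = (3·(−3) + 1)/4 = −2.
x₂ = (3·(−2) + 1)/4 = −5/4.
x₃ = (3·(−5/4) + 1)/4 = −11/16.
x₄ = (3·(−11/16) + 1)/4 = −17/64.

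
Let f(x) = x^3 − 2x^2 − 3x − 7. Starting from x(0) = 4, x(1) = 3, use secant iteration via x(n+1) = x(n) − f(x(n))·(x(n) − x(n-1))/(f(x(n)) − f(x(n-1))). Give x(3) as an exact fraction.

f(4) = 13, f(3) = −7. x(2) = 3 − (−7)·(3 − 4)/((−7) − 13) = 67/20.
f(3) = −7, f(67/20) = −15197/8000. x(3) = (67/20) − (−15197/8000)·((67/20) − 3)/((−15197/8000) − (−7)) = 20287/5829.

20287/5829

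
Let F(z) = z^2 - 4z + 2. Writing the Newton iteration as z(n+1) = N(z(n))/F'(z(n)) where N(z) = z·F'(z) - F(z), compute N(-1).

-1

F'(z) = 2z - 4.
N(z) = z·F'(z) - F(z) = z·(2z - 4) - (z^2 - 4z + 2) = z^2 - 2.
N(-1) = -1.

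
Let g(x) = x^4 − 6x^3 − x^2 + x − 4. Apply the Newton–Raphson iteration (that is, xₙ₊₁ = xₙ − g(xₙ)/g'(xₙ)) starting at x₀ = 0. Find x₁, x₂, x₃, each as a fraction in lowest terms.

g'(x) = 4x^3 − 18x^2 − 2x + 1.
g(0) = −4, g'(0) = 1, so x₁ = 0 − (−4)/1 = 4.
g(4) = −144, g'(4) = −39, so x₂ = 4 − (−144)/(−39) = 4/13.
g(4/13) = −112896/28561, g'(4/13) = −2643/2197, so x₃ = (4/13) − (−112896/28561)/(−2643/2197) = −34108/11453.

x₁ = 4, x₂ = 4/13, x₃ = −34108/11453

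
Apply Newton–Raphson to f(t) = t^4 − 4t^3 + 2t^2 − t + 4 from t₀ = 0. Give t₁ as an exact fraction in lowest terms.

4

f'(t) = 4t^3 − 12t^2 + 4t − 1.
f(0) = 4, f'(0) = −1, so t₁ = 0 − 4/(−1) = 4.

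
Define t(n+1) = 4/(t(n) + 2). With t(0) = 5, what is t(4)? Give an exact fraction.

t(1) = 4/(5 + 2) = 4/7.
t(2) = 4/(4/7 + 2) = 14/9.
t(3) = 4/(14/9 + 2) = 9/8.
t(4) = 4/(9/8 + 2) = 32/25.

32/25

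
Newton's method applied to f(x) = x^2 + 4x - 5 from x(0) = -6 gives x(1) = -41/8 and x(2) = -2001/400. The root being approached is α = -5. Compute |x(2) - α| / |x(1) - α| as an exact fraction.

x(1) - α = -41/8 - (-5) = -41/8 + 5 = -1/8, so |x(1) - α| = 1/8.
x(2) - α = -2001/400 - (-5) = -2001/400 + 5 = -1/400, so |x(2) - α| = 1/400.
Ratio = (1/400) / (1/8) = 1/50.

1/50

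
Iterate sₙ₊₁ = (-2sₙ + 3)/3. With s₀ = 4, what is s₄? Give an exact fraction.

s₁ = (-2·4 + 3)/3 = -5/3.
s₂ = (-2·(-5/3) + 3)/3 = 19/9.
s₃ = (-2·(19/9) + 3)/3 = -11/27.
s₄ = (-2·(-11/27) + 3)/3 = 103/81.

103/81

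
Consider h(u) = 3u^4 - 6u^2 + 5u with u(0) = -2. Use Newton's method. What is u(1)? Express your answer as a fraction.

h'(u) = 12u^3 - 12u + 5.
h(-2) = 14, h'(-2) = -67, so u(1) = (-2) - 14/(-67) = -120/67.

-120/67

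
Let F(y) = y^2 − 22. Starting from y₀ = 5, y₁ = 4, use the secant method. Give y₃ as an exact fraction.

F(5) = 3, F(4) = −6. y₂ = 4 − (−6)·(4 − 5)/((−6) − 3) = 14/3.
F(4) = −6, F(14/3) = −2/9. y₃ = (14/3) − (−2/9)·((14/3) − 4)/((−2/9) − (−6)) = 61/13.

61/13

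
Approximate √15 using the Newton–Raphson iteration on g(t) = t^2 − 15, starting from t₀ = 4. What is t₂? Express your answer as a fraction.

g'(t) = 2t.
g(4) = 1, g'(4) = 8, so t₁ = 4 − 1/8 = 31/8.
g(31/8) = 1/64, g'(31/8) = 31/4, so t₂ = (31/8) − (1/64)/(31/4) = 1921/496.

1921/496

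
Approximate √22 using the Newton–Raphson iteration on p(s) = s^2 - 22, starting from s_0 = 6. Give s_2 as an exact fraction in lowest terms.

p'(s) = 2s.
p(6) = 14, p'(6) = 12, so s_1 = 6 - 14/12 = 29/6.
p(29/6) = 49/36, p'(29/6) = 29/3, so s_2 = (29/6) - (49/36)/(29/3) = 1633/348.

1633/348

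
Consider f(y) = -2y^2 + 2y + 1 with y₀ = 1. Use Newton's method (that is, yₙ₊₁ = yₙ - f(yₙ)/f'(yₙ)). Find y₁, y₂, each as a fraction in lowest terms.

f'(y) = -4y + 2.
f(1) = 1, f'(1) = -2, so y₁ = 1 - 1/(-2) = 3/2.
f(3/2) = -1/2, f'(3/2) = -4, so y₂ = (3/2) - (-1/2)/(-4) = 11/8.

y₁ = 3/2, y₂ = 11/8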